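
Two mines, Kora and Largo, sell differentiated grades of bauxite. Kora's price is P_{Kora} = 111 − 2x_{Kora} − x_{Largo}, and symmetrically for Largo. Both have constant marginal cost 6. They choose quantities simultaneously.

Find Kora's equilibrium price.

Mine Kora's profit: π = x_{Kora}(111 − 2x_{Kora} − x_{Largo}) − 6x_{Kora}.
∂π/∂x_{Kora} = 105 − 4x_{Kora} − x_{Largo} = 0 ⇒ x_{Kora} = 26.25 − 0.25x_{Largo}.
By symmetry x_{Largo} = x_{Kora}; substituting into the reaction function, 1.25x_{Kora} = 26.25 and x_{Kora} = 21.
P_{Kora} = 111 − 2·21 − 21 = 48.

48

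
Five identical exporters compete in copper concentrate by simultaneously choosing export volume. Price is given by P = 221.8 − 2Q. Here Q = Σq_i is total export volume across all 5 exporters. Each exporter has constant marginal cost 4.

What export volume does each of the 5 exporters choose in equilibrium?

18.15

A representative exporter's profit is π_i = q_i(221.8 − 2Q) − 4q_i, with Q = q_i + Σ_{j≠i} q_j.
First-order condition: 217.8 − 4q_i − 2Σ_{j≠i} q_j = 0.
With identical exporters, set every q_j = q: then 217.8 − 4q − 8q = 0, i.e. q = 217.8/12 = 18.15.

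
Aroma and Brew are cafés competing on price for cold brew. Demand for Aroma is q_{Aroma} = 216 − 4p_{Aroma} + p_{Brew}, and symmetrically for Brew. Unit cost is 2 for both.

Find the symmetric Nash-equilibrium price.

32

Aroma's profit: π = (p_{Aroma} − 2)(216 − 4p_{Aroma} + p_{Brew}).
∂π/∂p_{Aroma} = 224 − 8p_{Aroma} + p_{Brew} = 0 ⇒ p_{Aroma} = 28 + 0.125p_{Brew}.
By symmetry p_{Brew} = p_{Aroma}; substituting into the reaction function, 0.875p_{Aroma} = 28 and p_{Aroma} = 32.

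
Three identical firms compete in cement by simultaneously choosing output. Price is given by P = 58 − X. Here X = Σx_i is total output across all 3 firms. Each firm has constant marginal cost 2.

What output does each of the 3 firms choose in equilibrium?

14

A representative firm's profit is π_i = x_i(58 − X) − 2x_i, with X = x_i + Σ_{j≠i} x_j.
First-order condition: 56 − 2x_i − Σ_{j≠i} x_j = 0.
With identical firms, set every x_j = x: then 56 − 2x − 2x = 0, i.e. x = 56/4 = 14.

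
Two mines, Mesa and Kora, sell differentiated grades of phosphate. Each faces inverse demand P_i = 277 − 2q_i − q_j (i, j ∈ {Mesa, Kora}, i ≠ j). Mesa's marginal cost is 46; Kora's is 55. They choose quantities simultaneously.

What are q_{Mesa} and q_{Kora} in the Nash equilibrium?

46.8, 43.8

Mine Mesa's profit: π = q_{Mesa}(277 − 2q_{Mesa} − q_{Kora}) − 46q_{Mesa}.
∂π/∂q_{Mesa} = 231 − 4q_{Mesa} − q_{Kora} = 0 ⇒ q_{Mesa} = 57.75 − 0.25q_{Kora}.
Similarly q_{Kora} = 55.5 − 0.25q_{Mesa}.
Substituting the second reaction function into the first: q_{Mesa} = 57.75 − 0.25(55.5 − 0.25q_{Mesa}), which gives 0.9375q_{Mesa} = 43.875 ⇒ q_{Mesa} = 46.8.
Then q_{Kora} = 55.5 − 0.25·46.8 = 43.8.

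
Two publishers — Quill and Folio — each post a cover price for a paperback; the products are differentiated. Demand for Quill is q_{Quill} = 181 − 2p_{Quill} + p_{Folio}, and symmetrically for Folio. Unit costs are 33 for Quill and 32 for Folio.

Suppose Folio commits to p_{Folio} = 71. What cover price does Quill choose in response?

79.5

Quill's profit: π = (p_{Quill} − 33)(181 − 2p_{Quill} + p_{Folio}).
∂π/∂p_{Quill} = 247 − 4p_{Quill} + p_{Folio} = 0 ⇒ p_{Quill} = 61.75 + 0.25p_{Folio}.
At p_{Folio} = 71: p_{Quill} = 61.75 + 0.25·71 = 79.5.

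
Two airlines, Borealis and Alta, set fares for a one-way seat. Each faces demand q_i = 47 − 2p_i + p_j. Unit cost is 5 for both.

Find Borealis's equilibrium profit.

Borealis's profit: π = (p_{Borealis} − 5)(47 − 2p_{Borealis} + p_{Alta}).
∂π/∂p_{Borealis} = 57 − 4p_{Borealis} + p_{Alta} = 0 ⇒ p_{Borealis} = 14.25 + 0.25p_{Alta}.
Setting p_{Borealis} = p_{Alta} in the reaction function: p_{Borealis} = 14.25 + 0.25p_{Borealis}, so p_{Borealis} = 14.25 / 0.75 = 19.
q_{Borealis} = 47 − 2·19 + 19 = 28.
Profit = (19 − 5)·28 = 392.

392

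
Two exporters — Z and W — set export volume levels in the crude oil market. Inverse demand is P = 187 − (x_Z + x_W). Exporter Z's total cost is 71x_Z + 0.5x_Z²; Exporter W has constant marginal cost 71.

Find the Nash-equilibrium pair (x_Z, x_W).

Exporter Z's profit: π = x_Z(187 − (x_Z + x_W)) − 71x_Z − 0.5x_Z².
∂π/∂x_Z = 116 − 3x_Z − x_W = 0, so x_Z = 116/3 − (1/3)x_W.
For W: ∂π/∂x_W = 116 − 2x_W − x_Z = 0 ⇒ x_W = 58 − 0.5x_Z.
Plugging x_W into Z's best response: x_Z = 116/3 − (1/3)(58 − 0.5x_Z) ⇒ (5/6)x_Z = 58/3, so x_Z = 23.2.
Then x_W = 58 − 0.5·23.2 = 46.4.

23.2, 46.4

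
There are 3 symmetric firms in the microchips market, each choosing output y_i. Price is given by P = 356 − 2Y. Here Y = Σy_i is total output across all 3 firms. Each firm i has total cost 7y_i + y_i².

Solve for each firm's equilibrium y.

34.9

A representative firm's profit is π_i = y_i(356 − 2Y) − 7y_i − y_i², with Y = y_i + Σ_{j≠i} y_j.
First-order condition: 349 − 6y_i − 2Σ_{j≠i} y_j = 0.
Imposing symmetry (y_j = y for all j) turns Σ_{j≠i} y_j into 2y, so 349 = 10y and y = 34.9.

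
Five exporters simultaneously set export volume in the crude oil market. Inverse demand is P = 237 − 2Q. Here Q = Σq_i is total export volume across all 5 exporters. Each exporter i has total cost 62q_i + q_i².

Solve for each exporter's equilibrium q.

12.5

A representative exporter's profit is π_i = q_i(237 − 2Q) − 62q_i − q_i², with Q = q_i + Σ_{j≠i} q_j.
First-order condition: 175 − 6q_i − 2Σ_{j≠i} q_j = 0.
Imposing symmetry (q_j = q for all j) turns Σ_{j≠i} q_j into 4q, so 175 = 14q and q = 12.5.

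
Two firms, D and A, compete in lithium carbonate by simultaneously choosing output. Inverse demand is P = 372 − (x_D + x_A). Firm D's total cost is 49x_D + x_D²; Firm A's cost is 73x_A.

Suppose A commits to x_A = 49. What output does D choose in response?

Firm D's profit: π = x_D(372 − (x_D + x_A)) − 49x_D − x_D².
∂π/∂x_D = 323 − 4x_D − x_A = 0, so x_D = 80.75 − 0.25x_A.
At x_A = 49: x_D = 80.75 − 0.25·49 = 68.5.

68.5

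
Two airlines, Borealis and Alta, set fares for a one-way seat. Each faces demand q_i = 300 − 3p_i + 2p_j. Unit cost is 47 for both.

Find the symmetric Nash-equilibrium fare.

110.25

Borealis's profit: π = (p_{Borealis} − 47)(300 − 3p_{Borealis} + 2p_{Alta}).
∂π/∂p_{Borealis} = 441 − 6p_{Borealis} + 2p_{Alta} = 0 ⇒ p_{Borealis} = 73.5 + (1/3)p_{Alta}.
Setting p_{Borealis} = p_{Alta} in the reaction function: p_{Borealis} = 73.5 + (1/3)p_{Borealis}, so p_{Borealis} = 73.5 / (2/3) = 110.25.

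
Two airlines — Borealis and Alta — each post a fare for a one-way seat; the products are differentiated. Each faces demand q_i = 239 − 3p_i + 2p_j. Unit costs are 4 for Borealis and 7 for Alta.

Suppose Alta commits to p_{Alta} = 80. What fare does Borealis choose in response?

68.5

Borealis's profit: π = (p_{Borealis} − 4)(239 − 3p_{Borealis} + 2p_{Alta}).
∂π/∂p_{Borealis} = 251 − 6p_{Borealis} + 2p_{Alta} = 0 ⇒ p_{Borealis} = 251/6 + (1/3)p_{Alta}.
At p_{Alta} = 80: p_{Borealis} = 251/6 + (1/3)·80 = 68.5.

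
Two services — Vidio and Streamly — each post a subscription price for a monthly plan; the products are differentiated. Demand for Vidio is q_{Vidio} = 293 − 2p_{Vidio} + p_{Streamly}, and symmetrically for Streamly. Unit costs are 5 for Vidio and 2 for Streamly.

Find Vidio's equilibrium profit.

18278.72

Vidio's profit: π = (p_{Vidio} − 5)(293 − 2p_{Vidio} + p_{Streamly}).
∂π/∂p_{Vidio} = 303 − 4p_{Vidio} + p_{Streamly} = 0 ⇒ p_{Vidio} = 75.75 + 0.25p_{Streamly}.
Similarly p_{Streamly} = 74.25 + 0.25p_{Vidio}.
Substituting the second reaction function into the first: p_{Vidio} = 75.75 + 0.25(74.25 + 0.25p_{Vidio}), which gives 0.9375p_{Vidio} = 94.3125 ⇒ p_{Vidio} = 100.6.
Then p_{Streamly} = 74.25 + 0.25·100.6 = 99.4.
q_{Vidio} = 293 − 2·100.6 + 99.4 = 191.2.
Profit = (100.6 − 5)·191.2 = 18278.72.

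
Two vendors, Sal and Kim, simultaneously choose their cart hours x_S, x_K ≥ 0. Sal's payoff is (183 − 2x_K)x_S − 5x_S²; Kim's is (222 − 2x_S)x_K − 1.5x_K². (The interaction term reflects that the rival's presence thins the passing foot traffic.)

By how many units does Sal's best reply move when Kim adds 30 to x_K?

Expanding Sal's payoff: 183x_S − 2x_Kx_S − 5x_S².
∂π/∂x_S = 183 − 2x_K − 10x_S = 0, so x_S = 18.3 − 0.2x_K.
The reaction-function slope is −0.2, so a 30-unit rise in x_K moves x_S by −0.2 × 30 = −6. Sal's best response falls — the actions are strategic substitutes.

-6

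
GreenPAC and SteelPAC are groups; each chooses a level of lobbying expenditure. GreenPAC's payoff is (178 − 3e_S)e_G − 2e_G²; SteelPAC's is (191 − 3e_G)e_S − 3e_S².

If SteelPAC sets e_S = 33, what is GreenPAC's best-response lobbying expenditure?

19.75

Expanding GreenPAC's payoff: 178e_G − 3e_Se_G − 2e_G².
∂π/∂e_G = 178 − 3e_S − 4e_G = 0, so e_G = 44.5 − 0.75e_S.
At e_S = 33: e_G = 44.5 − 0.75·33 = 19.75.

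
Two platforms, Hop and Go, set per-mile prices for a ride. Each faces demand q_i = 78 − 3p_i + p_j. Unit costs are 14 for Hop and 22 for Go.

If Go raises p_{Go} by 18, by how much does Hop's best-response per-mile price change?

Hop's profit: π = (p_{Hop} − 14)(78 − 3p_{Hop} + p_{Go}).
∂π/∂p_{Hop} = 120 − 6p_{Hop} + p_{Go} = 0 ⇒ p_{Hop} = 20 + (1/6)p_{Go}.
The reaction-function slope is 1/6, so an 18-unit rise in p_{Go} moves p_{Hop} by 1/6 × 18 = 3. Hop's best response rises — the actions are strategic complements.

3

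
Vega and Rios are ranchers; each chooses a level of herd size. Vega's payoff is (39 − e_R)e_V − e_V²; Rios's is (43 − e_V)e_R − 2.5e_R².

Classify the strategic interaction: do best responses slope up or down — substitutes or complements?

strategic substitutes

Expanding Vega's payoff: 39e_V − e_Re_V − e_V².
∂π/∂e_V = 39 − e_R − 2e_V = 0, so e_V = 19.5 − 0.5e_R.
The best-response slope de_V/de_R = −0.5 < 0: the reaction function is downward-sloping, so the choices are strategic substitutes.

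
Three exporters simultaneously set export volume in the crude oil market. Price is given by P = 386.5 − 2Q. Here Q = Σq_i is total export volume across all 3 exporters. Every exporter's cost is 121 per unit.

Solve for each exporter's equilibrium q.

A representative exporter's profit is π_i = q_i(386.5 − 2Q) − 121q_i, with Q = q_i + Σ_{j≠i} q_j.
First-order condition: 265.5 − 4q_i − 2Σ_{j≠i} q_j = 0.
With identical exporters, set every q_j = q: then 265.5 − 4q − 4q = 0, i.e. q = 265.5/8 = 33.1875.

33.1875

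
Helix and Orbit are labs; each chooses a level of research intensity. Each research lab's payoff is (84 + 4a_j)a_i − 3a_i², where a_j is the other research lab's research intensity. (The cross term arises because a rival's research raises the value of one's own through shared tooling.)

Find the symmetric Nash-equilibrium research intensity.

42

Helix's payoff is (84 + 4a_O)a_H − 3a_H².
∂π/∂a_H = 84 + 4a_O − 6a_H = 0, so a_H = 14 + (2/3)a_O.
By symmetry a_O = a_H; substituting into the reaction function, (1/3)a_H = 14 and a_H = 42.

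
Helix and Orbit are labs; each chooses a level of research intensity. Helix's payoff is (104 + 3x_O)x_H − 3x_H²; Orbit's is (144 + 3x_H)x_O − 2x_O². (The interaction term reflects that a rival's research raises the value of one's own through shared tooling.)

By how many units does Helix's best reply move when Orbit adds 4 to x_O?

Expanding Helix's payoff: 104x_H + 3x_Ox_H − 3x_H².
∂π/∂x_H = 104 + 3x_O − 6x_H = 0, so x_H = 52/3 + 0.5x_O.
The reaction-function slope is 0.5, so a 4-unit rise in x_O moves x_H by 0.5 × 4 = 2. Helix's best response rises — the actions are strategic complements.

2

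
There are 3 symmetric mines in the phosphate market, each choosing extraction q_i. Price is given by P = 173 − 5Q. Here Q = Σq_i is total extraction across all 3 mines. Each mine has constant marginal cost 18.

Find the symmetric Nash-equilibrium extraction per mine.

A representative mine's profit is π_i = q_i(173 − 5Q) − 18q_i, with Q = q_i + Σ_{j≠i} q_j.
First-order condition: 155 − 10q_i − 5Σ_{j≠i} q_j = 0.
With identical mines, set every q_j = q: then 155 − 10q − 10q = 0, i.e. q = 155/20 = 7.75.

7.75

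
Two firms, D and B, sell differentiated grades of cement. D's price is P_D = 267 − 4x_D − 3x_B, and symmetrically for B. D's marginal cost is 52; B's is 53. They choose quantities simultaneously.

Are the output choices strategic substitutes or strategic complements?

Firm D's profit: π = x_D(267 − 4x_D − 3x_B) − 52x_D.
∂π/∂x_D = 215 − 8x_D − 3x_B = 0 ⇒ x_D = 26.875 − 0.375x_B.
The best-response slope dx_D/dx_B = −0.375 < 0: the reaction function is downward-sloping, so the choices are strategic substitutes.

strategic substitutes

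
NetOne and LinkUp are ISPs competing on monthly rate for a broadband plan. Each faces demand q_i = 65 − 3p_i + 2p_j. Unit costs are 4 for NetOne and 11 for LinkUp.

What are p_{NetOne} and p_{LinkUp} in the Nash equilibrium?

20.5625, 23.1875

NetOne's profit: π = (p_{NetOne} − 4)(65 − 3p_{NetOne} + 2p_{LinkUp}).
∂π/∂p_{NetOne} = 77 − 6p_{NetOne} + 2p_{LinkUp} = 0 ⇒ p_{NetOne} = 77/6 + (1/3)p_{LinkUp}.
Similarly p_{LinkUp} = 49/3 + (1/3)p_{NetOne}.
Solving the two reaction functions simultaneously: (1 − (1/3)(1/3))p_{NetOne} = 77/6 + (1/3)·(49/3), so (8/9)p_{NetOne} = 329/18 and p_{NetOne} = 20.5625.
Then p_{LinkUp} = 49/3 + (1/3)·20.5625 = 23.1875.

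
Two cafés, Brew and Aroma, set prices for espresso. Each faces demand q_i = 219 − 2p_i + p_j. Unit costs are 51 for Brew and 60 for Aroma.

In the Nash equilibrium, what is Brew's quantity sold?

Brew's profit: π = (p_{Brew} − 51)(219 − 2p_{Brew} + p_{Aroma}).
∂π/∂p_{Brew} = 321 − 4p_{Brew} + p_{Aroma} = 0 ⇒ p_{Brew} = 80.25 + 0.25p_{Aroma}.
Similarly p_{Aroma} = 84.75 + 0.25p_{Brew}.
Solving the two reaction functions simultaneously: (1 − (0.25)(0.25))p_{Brew} = 80.25 + 0.25·84.75, so 0.9375p_{Brew} = 101.4375 and p_{Brew} = 108.2.
Then p_{Aroma} = 84.75 + 0.25·108.2 = 111.8.
q_{Brew} = 219 − 2·108.2 + 111.8 = 114.4.

114.4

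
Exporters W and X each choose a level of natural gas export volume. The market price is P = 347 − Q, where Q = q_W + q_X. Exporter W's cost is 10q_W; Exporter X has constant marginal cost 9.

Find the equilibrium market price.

Exporter W's profit: π = q_W(347 − (q_W + q_X)) − 10q_W.
∂π/∂q_W = 337 − 2q_W − q_X = 0, so q_W = 168.5 − 0.5q_X.
By the same steps for X: q_X = 169 − 0.5q_W.
Plugging q_X into W's best response: q_W = 168.5 − 0.5(169 − 0.5q_W) ⇒ 0.75q_W = 84, so q_W = 112.
Then q_X = 169 − 0.5·112 = 113.
Equilibrium price: P = 347 − 225 = 122.

122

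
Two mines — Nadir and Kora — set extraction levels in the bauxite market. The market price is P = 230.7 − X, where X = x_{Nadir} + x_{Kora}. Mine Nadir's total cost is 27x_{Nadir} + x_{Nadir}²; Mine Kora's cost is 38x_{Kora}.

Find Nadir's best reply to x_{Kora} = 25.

Mine Nadir's profit: π = x_{Nadir}(230.7 − (x_{Nadir} + x_{Kora})) − 27x_{Nadir} − x_{Nadir}².
∂π/∂x_{Nadir} = 203.7 − 4x_{Nadir} − x_{Kora} = 0, so x_{Nadir} = 50.925 − 0.25x_{Kora}.
At x_{Kora} = 25: x_{Nadir} = 50.925 − 0.25·25 = 44.675.

44.675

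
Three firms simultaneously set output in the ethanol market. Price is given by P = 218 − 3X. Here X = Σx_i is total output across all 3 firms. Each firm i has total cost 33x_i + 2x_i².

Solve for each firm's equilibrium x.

11.5625

A representative firm's profit is π_i = x_i(218 − 3X) − 33x_i − 2x_i², with X = x_i + Σ_{j≠i} x_j.
First-order condition: 185 − 10x_i − 3Σ_{j≠i} x_j = 0.
Imposing symmetry (x_j = x for all j) turns Σ_{j≠i} x_j into 2x, so 185 = 16x and x = 11.5625.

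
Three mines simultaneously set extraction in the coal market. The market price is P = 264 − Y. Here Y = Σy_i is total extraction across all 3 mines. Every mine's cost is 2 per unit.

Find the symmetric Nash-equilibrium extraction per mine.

A representative mine's profit is π_i = y_i(264 − Y) − 2y_i, with Y = y_i + Σ_{j≠i} y_j.
First-order condition: 262 − 2y_i − Σ_{j≠i} y_j = 0.
In a symmetric equilibrium every mine chooses the same y, so Σ_{j≠i} y_j = 2y. The condition becomes 262 − 4y = 0, giving y = 262/4 = 65.5.

65.5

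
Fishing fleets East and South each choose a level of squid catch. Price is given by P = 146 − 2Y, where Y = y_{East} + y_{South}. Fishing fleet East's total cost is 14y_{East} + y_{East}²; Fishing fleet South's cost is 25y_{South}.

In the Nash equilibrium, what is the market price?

Fishing fleet East's profit: π = y_{East}(146 − 2(y_{East} + y_{South})) − 14y_{East} − y_{East}².
∂π/∂y_{East} = 132 − 6y_{East} − 2y_{South} = 0, so y_{East} = 22 − (1/3)y_{South}.
For South: ∂π/∂y_{South} = 121 − 4y_{South} − 2y_{East} = 0 ⇒ y_{South} = 30.25 − 0.5y_{East}.
Solving the two reaction functions simultaneously: (1 − (−1/3)(−0.5))y_{East} = 22 − (1/3)·30.25, so (5/6)y_{East} = 143/12 and y_{East} = 14.3.
Then y_{South} = 30.25 − 0.5·14.3 = 23.1.
Equilibrium price: P = 146 − 2·37.4 = 71.2.

71.2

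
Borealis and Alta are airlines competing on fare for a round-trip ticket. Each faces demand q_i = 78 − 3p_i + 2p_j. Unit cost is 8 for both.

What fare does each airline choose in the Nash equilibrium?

25.5

Borealis's profit: π = (p_{Borealis} − 8)(78 − 3p_{Borealis} + 2p_{Alta}).
∂π/∂p_{Borealis} = 102 − 6p_{Borealis} + 2p_{Alta} = 0 ⇒ p_{Borealis} = 17 + (1/3)p_{Alta}.
The game is symmetric, so in equilibrium p_{Alta} = p_{Borealis}: the reaction function gives (2/3)p_{Borealis} = 17, hence p_{Borealis} = 25.5.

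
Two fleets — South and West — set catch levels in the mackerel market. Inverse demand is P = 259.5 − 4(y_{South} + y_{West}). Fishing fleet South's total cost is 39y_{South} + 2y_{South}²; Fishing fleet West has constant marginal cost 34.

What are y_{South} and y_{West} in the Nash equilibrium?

10.775, 22.8

Fishing fleet South's profit: π = y_{South}(259.5 − 4(y_{South} + y_{West})) − 39y_{South} − 2y_{South}².
∂π/∂y_{South} = 220.5 − 12y_{South} − 4y_{West} = 0, so y_{South} = 18.375 − (1/3)y_{West}.
For West: ∂π/∂y_{West} = 225.5 − 8y_{West} − 4y_{South} = 0 ⇒ y_{West} = 28.1875 − 0.5y_{South}.
Solving the two reaction functions simultaneously: (1 − (−1/3)(−0.5))y_{South} = 18.375 − (1/3)·28.1875, so (5/6)y_{South} = 431/48 and y_{South} = 10.775.
Then y_{West} = 28.1875 − 0.5·10.775 = 22.8.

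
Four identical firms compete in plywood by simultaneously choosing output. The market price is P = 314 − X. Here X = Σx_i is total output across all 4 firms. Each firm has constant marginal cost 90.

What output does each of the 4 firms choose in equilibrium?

44.8

A representative firm's profit is π_i = x_i(314 − X) − 90x_i, with X = x_i + Σ_{j≠i} x_j.
First-order condition: 224 − 2x_i − Σ_{j≠i} x_j = 0.
Imposing symmetry (x_j = x for all j) turns Σ_{j≠i} x_j into 3x, so 224 = 5x and x = 44.8.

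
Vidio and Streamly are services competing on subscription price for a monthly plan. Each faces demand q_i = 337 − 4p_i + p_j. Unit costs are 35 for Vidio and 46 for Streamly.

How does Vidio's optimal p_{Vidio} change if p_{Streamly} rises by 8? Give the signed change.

1

Vidio's profit: π = (p_{Vidio} − 35)(337 − 4p_{Vidio} + p_{Streamly}).
∂π/∂p_{Vidio} = 477 − 8p_{Vidio} + p_{Streamly} = 0 ⇒ p_{Vidio} = 59.625 + 0.125p_{Streamly}.
The reaction-function slope is 0.125, so an 8-unit rise in p_{Streamly} moves p_{Vidio} by 0.125 × 8 = 1. Vidio's best response rises — the actions are strategic complements.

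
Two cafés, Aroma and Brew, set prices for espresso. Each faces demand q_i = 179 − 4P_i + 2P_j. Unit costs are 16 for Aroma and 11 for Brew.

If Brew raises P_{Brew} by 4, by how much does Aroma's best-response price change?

Aroma's profit: π = (P_{Aroma} − 16)(179 − 4P_{Aroma} + 2P_{Brew}).
∂π/∂P_{Aroma} = 243 − 8P_{Aroma} + 2P_{Brew} = 0 ⇒ P_{Aroma} = 30.375 + 0.25P_{Brew}.
The reaction-function slope is 0.25, so a 4-unit rise in P_{Brew} moves P_{Aroma} by 0.25 × 4 = 1. Aroma's best response rises — the actions are strategic complements.

1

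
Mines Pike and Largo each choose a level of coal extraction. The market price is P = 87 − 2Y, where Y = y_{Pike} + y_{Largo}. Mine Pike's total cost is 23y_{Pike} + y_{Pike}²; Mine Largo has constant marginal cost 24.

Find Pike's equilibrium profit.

Mine Pike's profit: π = y_{Pike}(87 − 2(y_{Pike} + y_{Largo})) − 23y_{Pike} − y_{Pike}².
∂π/∂y_{Pike} = 64 − 6y_{Pike} − 2y_{Largo} = 0, so y_{Pike} = 32/3 − (1/3)y_{Largo}.
For Largo: ∂π/∂y_{Largo} = 63 − 4y_{Largo} − 2y_{Pike} = 0 ⇒ y_{Largo} = 15.75 − 0.5y_{Pike}.
Substituting the second reaction function into the first: y_{Pike} = 32/3 − (1/3)(15.75 − 0.5y_{Pike}), which gives (5/6)y_{Pike} = 65/12 ⇒ y_{Pike} = 6.5.
Then y_{Largo} = 15.75 − 0.5·6.5 = 12.5.
Price P = 87 − 2·19 = 49.
Pike's profit: (49 − 23)·6.5 − (6.5)² = 126.75.

126.75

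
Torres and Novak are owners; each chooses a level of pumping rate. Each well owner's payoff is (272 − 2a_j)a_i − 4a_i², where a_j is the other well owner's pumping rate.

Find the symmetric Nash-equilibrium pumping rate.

27.2

Torres's payoff is (272 − 2a_N)a_T − 4a_T².
∂π/∂a_T = 272 − 2a_N − 8a_T = 0, so a_T = 34 − 0.25a_N.
Setting a_T = a_N in the reaction function: a_T = 34 − 0.25a_T, so a_T = 34 / 1.25 = 27.2.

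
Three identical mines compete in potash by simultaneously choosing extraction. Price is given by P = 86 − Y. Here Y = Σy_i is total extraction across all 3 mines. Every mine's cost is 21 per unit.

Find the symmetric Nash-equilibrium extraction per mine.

A representative mine's profit is π_i = y_i(86 − Y) − 21y_i, with Y = y_i + Σ_{j≠i} y_j.
First-order condition: 65 − 2y_i − Σ_{j≠i} y_j = 0.
With identical mines, set every y_j = y: then 65 − 2y − 2y = 0, i.e. y = 65/4 = 16.25.

16.25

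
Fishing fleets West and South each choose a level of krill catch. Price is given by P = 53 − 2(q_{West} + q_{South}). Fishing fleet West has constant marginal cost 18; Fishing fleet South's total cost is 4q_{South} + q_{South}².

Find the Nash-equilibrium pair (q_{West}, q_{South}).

5.6, 6.3

Fishing fleet West's profit: π = q_{West}(53 − 2(q_{West} + q_{South})) − 18q_{West}.
∂π/∂q_{West} = 35 − 4q_{West} − 2q_{South} = 0, so q_{West} = 8.75 − 0.5q_{South}.
For South: ∂π/∂q_{South} = 49 − 6q_{South} − 2q_{West} = 0 ⇒ q_{South} = 49/6 − (1/3)q_{West}.
Solving the two reaction functions simultaneously: (1 − (−0.5)(−1/3))q_{West} = 8.75 − 0.5·(49/6), so (5/6)q_{West} = 14/3 and q_{West} = 5.6.
Then q_{South} = 49/6 − (1/3)·5.6 = 6.3.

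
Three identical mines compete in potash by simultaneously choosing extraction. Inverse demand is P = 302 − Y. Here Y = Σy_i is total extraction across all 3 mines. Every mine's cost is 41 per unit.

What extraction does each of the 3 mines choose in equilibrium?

A representative mine's profit is π_i = y_i(302 − Y) − 41y_i, with Y = y_i + Σ_{j≠i} y_j.
First-order condition: 261 − 2y_i − Σ_{j≠i} y_j = 0.
Imposing symmetry (y_j = y for all j) turns Σ_{j≠i} y_j into 2y, so 261 = 4y and y = 65.25.

65.25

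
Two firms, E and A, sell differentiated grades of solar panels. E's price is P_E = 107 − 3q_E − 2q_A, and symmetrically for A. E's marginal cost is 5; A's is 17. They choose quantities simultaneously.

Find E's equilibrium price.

Firm E's profit: π = q_E(107 − 3q_E − 2q_A) − 5q_E.
∂π/∂q_E = 102 − 6q_E − 2q_A = 0 ⇒ q_E = 17 − (1/3)q_A.
Similarly q_A = 15 − (1/3)q_E.
Solving the two reaction functions simultaneously: (1 − (−1/3)(−1/3))q_E = 17 − (1/3)·15, so (8/9)q_E = 12 and q_E = 13.5.
Then q_A = 15 − (1/3)·13.5 = 10.5.
P_E = 107 − 3·13.5 − 2·10.5 = 45.5.

45.5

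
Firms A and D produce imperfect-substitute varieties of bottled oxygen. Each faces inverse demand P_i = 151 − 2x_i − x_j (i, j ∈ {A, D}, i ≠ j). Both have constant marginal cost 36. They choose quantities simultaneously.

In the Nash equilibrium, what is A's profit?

1058

Firm A's profit: π = x_A(151 − 2x_A − x_D) − 36x_A.
∂π/∂x_A = 115 − 4x_A − x_D = 0 ⇒ x_A = 28.75 − 0.25x_D.
Setting x_A = x_D in the reaction function: x_A = 28.75 − 0.25x_A, so x_A = 28.75 / 1.25 = 23.
P_A = 151 − 2·23 − 23 = 82.
Profit = (82 − 36)·23 = 1058.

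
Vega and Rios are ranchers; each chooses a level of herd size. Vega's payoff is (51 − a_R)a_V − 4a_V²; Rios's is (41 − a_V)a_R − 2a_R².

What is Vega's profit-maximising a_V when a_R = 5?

Expanding Vega's payoff: 51a_V − a_Ra_V − 4a_V².
∂π/∂a_V = 51 − a_R − 8a_V = 0, so a_V = 6.375 − 0.125a_R.
At a_R = 5: a_V = 6.375 − 0.125·5 = 5.75.

5.75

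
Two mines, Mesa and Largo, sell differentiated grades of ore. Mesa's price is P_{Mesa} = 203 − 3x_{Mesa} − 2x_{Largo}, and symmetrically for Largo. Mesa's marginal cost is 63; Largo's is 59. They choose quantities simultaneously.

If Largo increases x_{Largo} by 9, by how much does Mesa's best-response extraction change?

Mine Mesa's profit: π = x_{Mesa}(203 − 3x_{Mesa} − 2x_{Largo}) − 63x_{Mesa}.
∂π/∂x_{Mesa} = 140 − 6x_{Mesa} − 2x_{Largo} = 0 ⇒ x_{Mesa} = 70/3 − (1/3)x_{Largo}.
The reaction-function slope is −1/3, so a 9-unit rise in x_{Largo} moves x_{Mesa} by −1/3 × 9 = −3. Mesa's best response falls — the actions are strategic substitutes.

-3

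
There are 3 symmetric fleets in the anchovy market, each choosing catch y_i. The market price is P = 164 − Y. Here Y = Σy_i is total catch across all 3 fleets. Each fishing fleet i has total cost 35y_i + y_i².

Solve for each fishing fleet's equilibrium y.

A representative fishing fleet's profit is π_i = y_i(164 − Y) − 35y_i − y_i², with Y = y_i + Σ_{j≠i} y_j.
First-order condition: 129 − 4y_i − Σ_{j≠i} y_j = 0.
In a symmetric equilibrium every fishing fleet chooses the same y, so Σ_{j≠i} y_j = 2y. The condition becomes 129 − 6y = 0, giving y = 129/6 = 21.5.

21.5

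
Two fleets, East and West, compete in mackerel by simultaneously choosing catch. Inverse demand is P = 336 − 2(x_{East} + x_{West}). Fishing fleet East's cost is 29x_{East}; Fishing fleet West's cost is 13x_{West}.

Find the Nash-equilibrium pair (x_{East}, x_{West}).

Fishing fleet East's profit: π = x_{East}(336 − 2(x_{East} + x_{West})) − 29x_{East}.
∂π/∂x_{East} = 307 − 4x_{East} − 2x_{West} = 0, so x_{East} = 76.75 − 0.5x_{West}.
By the same steps for West: x_{West} = 80.75 − 0.5x_{East}.
Substituting the second reaction function into the first: x_{East} = 76.75 − 0.5(80.75 − 0.5x_{East}), which gives 0.75x_{East} = 36.375 ⇒ x_{East} = 48.5.
Then x_{West} = 80.75 − 0.5·48.5 = 56.5.

48.5, 56.5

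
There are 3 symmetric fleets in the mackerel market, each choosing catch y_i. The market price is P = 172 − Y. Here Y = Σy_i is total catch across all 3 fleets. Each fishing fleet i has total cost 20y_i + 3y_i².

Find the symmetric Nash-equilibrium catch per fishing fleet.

15.2

A representative fishing fleet's profit is π_i = y_i(172 − Y) − 20y_i − 3y_i², with Y = y_i + Σ_{j≠i} y_j.
First-order condition: 152 − 8y_i − Σ_{j≠i} y_j = 0.
Imposing symmetry (y_j = y for all j) turns Σ_{j≠i} y_j into 2y, so 152 = 10y and y = 15.2.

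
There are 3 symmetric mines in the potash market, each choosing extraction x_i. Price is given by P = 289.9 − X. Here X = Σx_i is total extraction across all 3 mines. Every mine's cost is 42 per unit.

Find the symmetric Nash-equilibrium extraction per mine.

61.975

A representative mine's profit is π_i = x_i(289.9 − X) − 42x_i, with X = x_i + Σ_{j≠i} x_j.
First-order condition: 247.9 − 2x_i − Σ_{j≠i} x_j = 0.
In a symmetric equilibrium every mine chooses the same x, so Σ_{j≠i} x_j = 2x. The condition becomes 247.9 − 4x = 0, giving x = 247.9/4 = 61.975.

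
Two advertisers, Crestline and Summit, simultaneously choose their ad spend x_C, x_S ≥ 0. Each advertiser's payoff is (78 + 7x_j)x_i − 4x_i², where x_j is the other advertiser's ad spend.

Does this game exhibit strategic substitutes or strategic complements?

strategic complements

Crestline's payoff is (78 + 7x_S)x_C − 4x_C².
∂π/∂x_C = 78 + 7x_S − 8x_C = 0, so x_C = 9.75 + 0.875x_S.
The best-response slope dx_C/dx_S = 0.875 > 0: the reaction function is upward-sloping, so the choices are strategic complements.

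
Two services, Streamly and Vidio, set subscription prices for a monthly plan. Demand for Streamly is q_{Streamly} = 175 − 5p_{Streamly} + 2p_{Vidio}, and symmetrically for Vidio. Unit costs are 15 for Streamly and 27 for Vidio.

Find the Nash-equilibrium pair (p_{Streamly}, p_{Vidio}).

Streamly's profit: π = (p_{Streamly} − 15)(175 − 5p_{Streamly} + 2p_{Vidio}).
∂π/∂p_{Streamly} = 250 − 10p_{Streamly} + 2p_{Vidio} = 0 ⇒ p_{Streamly} = 25 + 0.2p_{Vidio}.
Similarly p_{Vidio} = 31 + 0.2p_{Streamly}.
Solving the two reaction functions simultaneously: (1 − (0.2)(0.2))p_{Streamly} = 25 + 0.2·31, so 0.96p_{Streamly} = 31.2 and p_{Streamly} = 32.5.
Then p_{Vidio} = 31 + 0.2·32.5 = 37.5.

32.5, 37.5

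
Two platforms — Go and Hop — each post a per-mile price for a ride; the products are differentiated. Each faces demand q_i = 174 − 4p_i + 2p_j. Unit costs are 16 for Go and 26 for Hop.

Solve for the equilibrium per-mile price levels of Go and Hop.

Go's profit: π = (p_{Go} − 16)(174 − 4p_{Go} + 2p_{Hop}).
∂π/∂p_{Go} = 238 − 8p_{Go} + 2p_{Hop} = 0 ⇒ p_{Go} = 29.75 + 0.25p_{Hop}.
Similarly p_{Hop} = 34.75 + 0.25p_{Go}.
Solving the two reaction functions simultaneously: (1 − (0.25)(0.25))p_{Go} = 29.75 + 0.25·34.75, so 0.9375p_{Go} = 38.4375 and p_{Go} = 41.
Then p_{Hop} = 34.75 + 0.25·41 = 45.

41, 45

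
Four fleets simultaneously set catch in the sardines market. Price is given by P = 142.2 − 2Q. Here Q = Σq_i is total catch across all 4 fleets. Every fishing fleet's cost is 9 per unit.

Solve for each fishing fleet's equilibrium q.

A representative fishing fleet's profit is π_i = q_i(142.2 − 2Q) − 9q_i, with Q = q_i + Σ_{j≠i} q_j.
First-order condition: 133.2 − 4q_i − 2Σ_{j≠i} q_j = 0.
With identical fishing fleets, set every q_j = q: then 133.2 − 4q − 6q = 0, i.e. q = 133.2/10 = 13.32.

13.32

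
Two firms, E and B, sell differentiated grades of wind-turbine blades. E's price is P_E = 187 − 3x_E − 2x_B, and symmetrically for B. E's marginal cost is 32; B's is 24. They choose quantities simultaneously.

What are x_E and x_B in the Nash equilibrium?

Firm E's profit: π = x_E(187 − 3x_E − 2x_B) − 32x_E.
∂π/∂x_E = 155 − 6x_E − 2x_B = 0 ⇒ x_E = 155/6 − (1/3)x_B.
Similarly x_B = 163/6 − (1/3)x_E.
Plugging x_B into E's best response: x_E = 155/6 − (1/3)(163/6 − (1/3)x_E) ⇒ (8/9)x_E = 151/9, so x_E = 18.875.
Then x_B = 163/6 − (1/3)·18.875 = 20.875.

18.875, 20.875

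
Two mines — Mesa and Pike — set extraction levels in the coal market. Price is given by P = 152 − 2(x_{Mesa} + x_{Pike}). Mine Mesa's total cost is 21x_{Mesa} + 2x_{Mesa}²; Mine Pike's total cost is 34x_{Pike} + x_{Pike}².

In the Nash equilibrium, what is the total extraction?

Mine Mesa's profit: π = x_{Mesa}(152 − 2(x_{Mesa} + x_{Pike})) − 21x_{Mesa} − 2x_{Mesa}².
∂π/∂x_{Mesa} = 131 − 8x_{Mesa} − 2x_{Pike} = 0, so x_{Mesa} = 16.375 − 0.25x_{Pike}.
For Pike: ∂π/∂x_{Pike} = 118 − 6x_{Pike} − 2x_{Mesa} = 0 ⇒ x_{Pike} = 59/3 − (1/3)x_{Mesa}.
Substituting the second reaction function into the first: x_{Mesa} = 16.375 − 0.25(59/3 − (1/3)x_{Mesa}), which gives (11/12)x_{Mesa} = 275/24 ⇒ x_{Mesa} = 12.5.
Then x_{Pike} = 59/3 − (1/3)·12.5 = 15.5.
Total extraction: 12.5 + 15.5 = 28.

28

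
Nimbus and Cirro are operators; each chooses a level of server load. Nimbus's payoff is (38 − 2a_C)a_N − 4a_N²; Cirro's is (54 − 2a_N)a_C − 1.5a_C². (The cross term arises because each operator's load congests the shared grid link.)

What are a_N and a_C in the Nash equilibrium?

Expanding Nimbus's payoff: 38a_N − 2a_Ca_N − 4a_N².
∂π/∂a_N = 38 − 2a_C − 8a_N = 0, so a_N = 4.75 − 0.25a_C.
Likewise for Cirro: a_C = 18 − (2/3)a_N.
Solving the two reaction functions simultaneously: (1 − (−0.25)(−2/3))a_N = 4.75 − 0.25·18, so (5/6)a_N = 0.25 and a_N = 0.3.
Then a_C = 18 − (2/3)·0.3 = 17.8.

0.3, 17.8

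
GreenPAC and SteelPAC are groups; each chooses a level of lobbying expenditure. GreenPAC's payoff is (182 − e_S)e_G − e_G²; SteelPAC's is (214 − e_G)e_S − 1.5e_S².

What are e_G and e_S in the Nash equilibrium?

Expanding GreenPAC's payoff: 182e_G − e_Se_G − e_G².
∂π/∂e_G = 182 − e_S − 2e_G = 0, so e_G = 91 − 0.5e_S.
Likewise for SteelPAC: e_S = 214/3 − (1/3)e_G.
Plugging e_S into GreenPAC's best response: e_G = 91 − 0.5(214/3 − (1/3)e_G) ⇒ (5/6)e_G = 166/3, so e_G = 66.4.
Then e_S = 214/3 − (1/3)·66.4 = 49.2.

66.4, 49.2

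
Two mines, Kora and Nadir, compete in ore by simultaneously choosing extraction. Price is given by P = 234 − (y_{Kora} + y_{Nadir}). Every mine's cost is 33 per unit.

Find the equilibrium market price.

100

Mine Kora's profit: π = y_{Kora}(234 − (y_{Kora} + y_{Nadir})) − 33y_{Kora}.
∂π/∂y_{Kora} = 201 − 2y_{Kora} − y_{Nadir} = 0, so y_{Kora} = 100.5 − 0.5y_{Nadir}.
Setting y_{Kora} = y_{Nadir} in the reaction function: y_{Kora} = 100.5 − 0.5y_{Kora}, so y_{Kora} = 100.5 / 1.5 = 67.
Equilibrium price: P = 234 − 134 = 100.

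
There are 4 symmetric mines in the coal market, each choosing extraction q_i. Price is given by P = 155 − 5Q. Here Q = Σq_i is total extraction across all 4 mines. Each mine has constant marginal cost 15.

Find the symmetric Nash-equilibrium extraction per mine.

5.6

A representative mine's profit is π_i = q_i(155 − 5Q) − 15q_i, with Q = q_i + Σ_{j≠i} q_j.
First-order condition: 140 − 10q_i − 5Σ_{j≠i} q_j = 0.
In a symmetric equilibrium every mine chooses the same q, so Σ_{j≠i} q_j = 3q. The condition becomes 140 − 25q = 0, giving q = 140/25 = 5.6.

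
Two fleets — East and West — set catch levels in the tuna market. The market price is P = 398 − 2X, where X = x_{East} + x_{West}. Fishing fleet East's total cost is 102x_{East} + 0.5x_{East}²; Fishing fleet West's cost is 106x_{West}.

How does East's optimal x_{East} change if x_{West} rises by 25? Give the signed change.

-10

Fishing fleet East's profit: π = x_{East}(398 − 2(x_{East} + x_{West})) − 102x_{East} − 0.5x_{East}².
∂π/∂x_{East} = 296 − 5x_{East} − 2x_{West} = 0, so x_{East} = 59.2 − 0.4x_{West}.
The reaction-function slope is −0.4, so a 25-unit rise in x_{West} moves x_{East} by −0.4 × 25 = −10. East's best response falls — the actions are strategic substitutes.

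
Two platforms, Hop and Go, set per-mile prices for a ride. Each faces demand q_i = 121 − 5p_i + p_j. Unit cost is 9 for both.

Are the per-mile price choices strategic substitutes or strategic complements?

Hop's profit: π = (p_{Hop} − 9)(121 − 5p_{Hop} + p_{Go}).
∂π/∂p_{Hop} = 166 − 10p_{Hop} + p_{Go} = 0 ⇒ p_{Hop} = 16.6 + 0.1p_{Go}.
The best-response slope dp_{Hop}/dp_{Go} = 0.1 > 0: the reaction function is upward-sloping, so the choices are strategic complements.

strategic complements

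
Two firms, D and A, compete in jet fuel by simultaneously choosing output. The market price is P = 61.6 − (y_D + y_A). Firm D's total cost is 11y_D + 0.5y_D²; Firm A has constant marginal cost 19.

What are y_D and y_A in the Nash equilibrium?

11.72, 15.44

Firm D's profit: π = y_D(61.6 − (y_D + y_A)) − 11y_D − 0.5y_D².
∂π/∂y_D = 50.6 − 3y_D − y_A = 0, so y_D = 253/15 − (1/3)y_A.
For A: ∂π/∂y_A = 42.6 − 2y_A − y_D = 0 ⇒ y_A = 21.3 − 0.5y_D.
Solving the two reaction functions simultaneously: (1 − (−1/3)(−0.5))y_D = 253/15 − (1/3)·21.3, so (5/6)y_D = 293/30 and y_D = 11.72.
Then y_A = 21.3 − 0.5·11.72 = 15.44.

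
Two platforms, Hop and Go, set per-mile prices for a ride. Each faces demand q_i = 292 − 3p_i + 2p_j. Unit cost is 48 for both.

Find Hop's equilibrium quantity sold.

183

Hop's profit: π = (p_{Hop} − 48)(292 − 3p_{Hop} + 2p_{Go}).
∂π/∂p_{Hop} = 436 − 6p_{Hop} + 2p_{Go} = 0 ⇒ p_{Hop} = 218/3 + (1/3)p_{Go}.
By symmetry p_{Go} = p_{Hop}; substituting into the reaction function, (2/3)p_{Hop} = 218/3 and p_{Hop} = 109.
q_{Hop} = 292 − 3·109 + 2·109 = 183.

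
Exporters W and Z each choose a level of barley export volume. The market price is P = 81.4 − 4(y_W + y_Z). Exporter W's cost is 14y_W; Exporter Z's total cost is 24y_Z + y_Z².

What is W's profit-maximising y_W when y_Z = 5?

Exporter W's profit: π = y_W(81.4 − 4(y_W + y_Z)) − 14y_W.
∂π/∂y_W = 67.4 − 8y_W − 4y_Z = 0, so y_W = 8.425 − 0.5y_Z.
At y_Z = 5: y_W = 8.425 − 0.5·5 = 5.925.

5.925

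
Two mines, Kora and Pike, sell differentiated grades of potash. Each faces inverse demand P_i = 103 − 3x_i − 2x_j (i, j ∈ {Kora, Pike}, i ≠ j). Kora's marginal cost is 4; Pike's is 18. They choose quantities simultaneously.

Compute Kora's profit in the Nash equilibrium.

Mine Kora's profit: π = x_{Kora}(103 − 3x_{Kora} − 2x_{Pike}) − 4x_{Kora}.
∂π/∂x_{Kora} = 99 − 6x_{Kora} − 2x_{Pike} = 0 ⇒ x_{Kora} = 16.5 − (1/3)x_{Pike}.
Similarly x_{Pike} = 85/6 − (1/3)x_{Kora}.
Plugging x_{Pike} into Kora's best response: x_{Kora} = 16.5 − (1/3)(85/6 − (1/3)x_{Kora}) ⇒ (8/9)x_{Kora} = 106/9, so x_{Kora} = 13.25.
Then x_{Pike} = 85/6 − (1/3)·13.25 = 9.75.
P_{Kora} = 103 − 3·13.25 − 2·9.75 = 43.75.
Profit = (43.75 − 4)·13.25 = 526.6875.

526.6875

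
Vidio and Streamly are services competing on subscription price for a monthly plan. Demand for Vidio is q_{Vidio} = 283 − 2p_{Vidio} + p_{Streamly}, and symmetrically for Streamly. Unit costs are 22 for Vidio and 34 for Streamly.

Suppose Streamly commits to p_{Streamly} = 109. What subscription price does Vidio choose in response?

109

Vidio's profit: π = (p_{Vidio} − 22)(283 − 2p_{Vidio} + p_{Streamly}).
∂π/∂p_{Vidio} = 327 − 4p_{Vidio} + p_{Streamly} = 0 ⇒ p_{Vidio} = 81.75 + 0.25p_{Streamly}.
At p_{Streamly} = 109: p_{Vidio} = 81.75 + 0.25·109 = 109.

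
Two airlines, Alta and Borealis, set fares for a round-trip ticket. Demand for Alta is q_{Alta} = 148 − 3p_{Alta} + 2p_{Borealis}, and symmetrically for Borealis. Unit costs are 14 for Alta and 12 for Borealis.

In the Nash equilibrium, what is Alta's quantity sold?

99.375

Alta's profit: π = (p_{Alta} − 14)(148 − 3p_{Alta} + 2p_{Borealis}).
∂π/∂p_{Alta} = 190 − 6p_{Alta} + 2p_{Borealis} = 0 ⇒ p_{Alta} = 95/3 + (1/3)p_{Borealis}.
Similarly p_{Borealis} = 92/3 + (1/3)p_{Alta}.
Substituting the second reaction function into the first: p_{Alta} = 95/3 + (1/3)(92/3 + (1/3)p_{Alta}), which gives (8/9)p_{Alta} = 377/9 ⇒ p_{Alta} = 47.125.
Then p_{Borealis} = 92/3 + (1/3)·47.125 = 46.375.
q_{Alta} = 148 − 3·47.125 + 2·46.375 = 99.375.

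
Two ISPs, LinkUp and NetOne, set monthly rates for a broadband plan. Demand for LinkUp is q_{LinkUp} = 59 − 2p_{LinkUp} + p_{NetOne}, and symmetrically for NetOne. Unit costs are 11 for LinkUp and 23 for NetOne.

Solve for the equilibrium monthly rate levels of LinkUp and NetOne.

28.6, 33.4

LinkUp's profit: π = (p_{LinkUp} − 11)(59 − 2p_{LinkUp} + p_{NetOne}).
∂π/∂p_{LinkUp} = 81 − 4p_{LinkUp} + p_{NetOne} = 0 ⇒ p_{LinkUp} = 20.25 + 0.25p_{NetOne}.
Similarly p_{NetOne} = 26.25 + 0.25p_{LinkUp}.
Plugging p_{NetOne} into LinkUp's best response: p_{LinkUp} = 20.25 + 0.25(26.25 + 0.25p_{LinkUp}) ⇒ 0.9375p_{LinkUp} = 26.8125, so p_{LinkUp} = 28.6.
Then p_{NetOne} = 26.25 + 0.25·28.6 = 33.4.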